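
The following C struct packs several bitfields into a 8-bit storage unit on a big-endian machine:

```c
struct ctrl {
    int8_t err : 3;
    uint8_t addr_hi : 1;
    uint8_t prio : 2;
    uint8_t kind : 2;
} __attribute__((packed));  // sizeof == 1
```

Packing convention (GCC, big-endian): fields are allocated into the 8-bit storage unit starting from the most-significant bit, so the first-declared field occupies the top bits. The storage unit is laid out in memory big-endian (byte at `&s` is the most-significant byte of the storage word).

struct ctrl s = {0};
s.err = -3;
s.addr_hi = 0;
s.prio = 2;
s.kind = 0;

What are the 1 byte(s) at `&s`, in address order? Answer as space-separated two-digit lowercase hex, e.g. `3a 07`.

err (3b) val=-3 bits=0x5 at bit 5: 0xa0
addr_hi (1b) val=0 bits=0x0 at bit 4: 0xa0
prio (2b) val=2 bits=0x2 at bit 2: 0xa8
kind (2b) val=0 bits=0x0 at bit 0: 0xa8
word = 0xa8 → big-endian bytes:
  [0]=0xa8

a8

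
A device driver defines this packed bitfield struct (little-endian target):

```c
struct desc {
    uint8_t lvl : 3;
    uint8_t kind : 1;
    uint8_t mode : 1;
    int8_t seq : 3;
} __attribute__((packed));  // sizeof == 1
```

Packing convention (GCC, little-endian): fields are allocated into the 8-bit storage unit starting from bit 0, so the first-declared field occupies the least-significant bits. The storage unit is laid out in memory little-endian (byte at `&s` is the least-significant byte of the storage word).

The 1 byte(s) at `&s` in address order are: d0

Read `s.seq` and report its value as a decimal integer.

-2

[0]=0xd0 (little-endian) → word 0xd0
lvl:3 @ bit 0 → (0xd0>>0)&0x7 = 0x0
kind:1 @ bit 3 → (0xd0>>3)&0x1 = 0x0
mode:1 @ bit 4 → (0xd0>>4)&0x1 = 0x1
seq:3 @ bit 5 → (0xd0>>5)&0x7 = 0x6  ←
seq signed 3b, MSB=1: 6 - 8 = -2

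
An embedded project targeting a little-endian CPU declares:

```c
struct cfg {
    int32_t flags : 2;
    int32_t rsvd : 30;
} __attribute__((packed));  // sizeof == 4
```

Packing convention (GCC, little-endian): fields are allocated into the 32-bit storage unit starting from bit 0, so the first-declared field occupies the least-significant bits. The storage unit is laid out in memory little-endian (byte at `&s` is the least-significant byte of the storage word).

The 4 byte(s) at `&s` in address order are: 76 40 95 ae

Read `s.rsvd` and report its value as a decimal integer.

-341487587

[0]=0x76 [1]=0x40 [2]=0x95 [3]=0xae (little-endian) → word 0xae954076
flags [0+:2] = (word>>0) & 0x3 = 2
rsvd [2+:30] = (word>>2) & 0x3fffffff = 732254237  ←
rsvd signed 30b, MSB=1: 732254237 - 1073741824 = -341487587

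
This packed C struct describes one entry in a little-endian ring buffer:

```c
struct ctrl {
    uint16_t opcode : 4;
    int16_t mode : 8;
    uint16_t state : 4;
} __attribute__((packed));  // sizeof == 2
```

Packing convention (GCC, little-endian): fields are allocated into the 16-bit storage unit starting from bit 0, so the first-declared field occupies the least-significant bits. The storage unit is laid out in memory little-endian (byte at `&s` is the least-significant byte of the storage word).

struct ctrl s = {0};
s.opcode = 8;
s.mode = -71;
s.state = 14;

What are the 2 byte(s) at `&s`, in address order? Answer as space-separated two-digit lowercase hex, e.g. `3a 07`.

opcode:4 = 8 → 0x8 << 0 → word 0x0008
mode:8 = -71 → 0xb9 << 4 → word 0x0b98
state:4 = 14 → 0xe << 12 → word 0xeb98
word = 0xeb98 → little-endian bytes:
  [0]=0x98  [1]=0xeb

98 eb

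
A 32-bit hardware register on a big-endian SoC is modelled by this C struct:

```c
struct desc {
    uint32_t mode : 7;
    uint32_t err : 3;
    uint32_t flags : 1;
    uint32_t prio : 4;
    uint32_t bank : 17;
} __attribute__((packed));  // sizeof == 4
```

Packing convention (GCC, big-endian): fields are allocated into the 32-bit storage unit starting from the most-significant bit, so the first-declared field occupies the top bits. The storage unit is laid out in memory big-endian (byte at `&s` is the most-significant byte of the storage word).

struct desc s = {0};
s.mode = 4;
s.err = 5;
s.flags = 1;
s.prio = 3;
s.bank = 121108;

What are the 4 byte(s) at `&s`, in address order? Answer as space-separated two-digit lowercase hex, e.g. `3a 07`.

mode (7b) val=4 bits=0x4 at bit 25: 0x08000000
err (3b) val=5 bits=0x5 at bit 22: 0x09400000
flags (1b) val=1 bits=0x1 at bit 21: 0x09600000
prio (4b) val=3 bits=0x3 at bit 17: 0x09660000
bank (17b) val=121108 bits=0x1d914 at bit 0: 0x0967d914
word = 0x0967d914 → big-endian bytes:
  [0]=0x09  [1]=0x67  [2]=0xd9  [3]=0x14

09 67 d9 14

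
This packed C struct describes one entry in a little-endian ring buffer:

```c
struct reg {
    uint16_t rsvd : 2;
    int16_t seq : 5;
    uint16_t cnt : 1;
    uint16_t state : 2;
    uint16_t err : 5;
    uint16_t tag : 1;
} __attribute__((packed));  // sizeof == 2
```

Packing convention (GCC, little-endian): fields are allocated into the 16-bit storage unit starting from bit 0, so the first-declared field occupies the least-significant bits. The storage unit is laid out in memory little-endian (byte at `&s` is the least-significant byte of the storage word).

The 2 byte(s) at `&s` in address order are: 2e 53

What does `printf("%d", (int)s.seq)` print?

[0]=0x2e [1]=0x53 (little-endian) → word 0x532e
rsvd:2 @ bit 0 → (0x532e>>0)&0x3 = 0x2
seq:5 @ bit 2 → (0x532e>>2)&0x1f = 0xb  ←
cnt:1 @ bit 7 → (0x532e>>7)&0x1 = 0x0
state:2 @ bit 8 → (0x532e>>8)&0x3 = 0x3
err:5 @ bit 10 → (0x532e>>10)&0x1f = 0x14
tag:1 @ bit 15 → (0x532e>>15)&0x1 = 0x0
seq signed 5b, MSB=0: value = 11

11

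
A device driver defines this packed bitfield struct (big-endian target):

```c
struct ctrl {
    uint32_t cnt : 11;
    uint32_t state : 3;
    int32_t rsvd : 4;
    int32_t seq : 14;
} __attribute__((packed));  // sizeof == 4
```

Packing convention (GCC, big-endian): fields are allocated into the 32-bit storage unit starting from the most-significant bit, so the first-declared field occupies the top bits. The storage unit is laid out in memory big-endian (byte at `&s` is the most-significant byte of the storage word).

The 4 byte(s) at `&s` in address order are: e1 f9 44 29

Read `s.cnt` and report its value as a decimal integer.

1807

[0]=0xe1 [1]=0xf9 [2]=0x44 [3]=0x29 (big-endian) → word 0xe1f94429
cnt [21+:11] = (word>>21) & 0x7ff = 1807  ←
state [18+:3] = (word>>18) & 0x7 = 6
rsvd [14+:4] = (word>>14) & 0xf = 5
seq [0+:14] = (word>>0) & 0x3fff = 1065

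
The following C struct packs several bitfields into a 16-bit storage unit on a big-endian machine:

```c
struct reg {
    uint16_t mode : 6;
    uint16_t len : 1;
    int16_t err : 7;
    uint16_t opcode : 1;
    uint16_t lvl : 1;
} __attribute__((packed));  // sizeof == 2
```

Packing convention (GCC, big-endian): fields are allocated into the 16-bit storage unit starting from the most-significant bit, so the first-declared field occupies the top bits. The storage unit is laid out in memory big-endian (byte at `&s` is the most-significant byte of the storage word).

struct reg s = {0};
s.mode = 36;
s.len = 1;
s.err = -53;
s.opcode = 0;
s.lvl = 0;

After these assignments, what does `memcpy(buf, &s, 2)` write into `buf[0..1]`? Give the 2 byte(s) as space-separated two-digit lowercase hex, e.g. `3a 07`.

93 2c

mode (6b) val=36 bits=0x24 at bit 10: 0x9000
len (1b) val=1 bits=0x1 at bit 9: 0x9200
err (7b) val=-53 bits=0x4b at bit 2: 0x932c
opcode (1b) val=0 bits=0x0 at bit 1: 0x932c
lvl (1b) val=0 bits=0x0 at bit 0: 0x932c
word = 0x932c → big-endian bytes:
  [0]=0x93  [1]=0x2c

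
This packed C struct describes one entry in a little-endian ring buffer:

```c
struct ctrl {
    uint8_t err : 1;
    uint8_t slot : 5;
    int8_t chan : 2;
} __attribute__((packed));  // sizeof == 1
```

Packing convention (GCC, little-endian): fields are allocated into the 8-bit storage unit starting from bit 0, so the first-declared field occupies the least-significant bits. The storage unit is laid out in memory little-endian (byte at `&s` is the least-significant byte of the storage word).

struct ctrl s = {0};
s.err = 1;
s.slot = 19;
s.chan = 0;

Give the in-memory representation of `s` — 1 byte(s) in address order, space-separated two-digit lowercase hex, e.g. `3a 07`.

[0+:1] err=1 & 0x1 = 0x1; word=0x01
[1+:5] slot=19 & 0x1f = 0x13; word=0x27
[6+:2] chan=0 & 0x3 = 0x0; word=0x27
word = 0x27 → little-endian bytes:
  [0]=0x27

27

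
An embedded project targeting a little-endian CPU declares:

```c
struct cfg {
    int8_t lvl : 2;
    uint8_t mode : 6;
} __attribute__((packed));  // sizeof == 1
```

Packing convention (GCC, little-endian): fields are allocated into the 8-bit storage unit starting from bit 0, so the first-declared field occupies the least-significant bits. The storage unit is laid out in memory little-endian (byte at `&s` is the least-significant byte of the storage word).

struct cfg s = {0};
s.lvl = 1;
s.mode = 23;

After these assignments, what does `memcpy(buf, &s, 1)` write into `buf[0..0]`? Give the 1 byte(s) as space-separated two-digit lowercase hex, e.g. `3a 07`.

5d

lvl:2 = 1 → 0x1 << 0 → word 0x01
mode:6 = 23 → 0x17 << 2 → word 0x5d
word = 0x5d → little-endian bytes:
  [0]=0x5d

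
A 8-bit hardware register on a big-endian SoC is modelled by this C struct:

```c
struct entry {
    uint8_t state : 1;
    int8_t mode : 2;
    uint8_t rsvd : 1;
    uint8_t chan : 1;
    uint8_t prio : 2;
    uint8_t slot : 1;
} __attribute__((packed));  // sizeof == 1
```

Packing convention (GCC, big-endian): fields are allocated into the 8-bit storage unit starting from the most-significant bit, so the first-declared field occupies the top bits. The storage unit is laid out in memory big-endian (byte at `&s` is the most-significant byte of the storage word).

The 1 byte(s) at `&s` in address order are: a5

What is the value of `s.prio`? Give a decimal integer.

2

[0]=0xa5 (big-endian) → word 0xa5
state [7+:1] = (word>>7) & 0x1 = 1
mode [5+:2] = (word>>5) & 0x3 = 1
rsvd [4+:1] = (word>>4) & 0x1 = 0
chan [3+:1] = (word>>3) & 0x1 = 0
prio [1+:2] = (word>>1) & 0x3 = 2  ←
slot [0+:1] = (word>>0) & 0x1 = 1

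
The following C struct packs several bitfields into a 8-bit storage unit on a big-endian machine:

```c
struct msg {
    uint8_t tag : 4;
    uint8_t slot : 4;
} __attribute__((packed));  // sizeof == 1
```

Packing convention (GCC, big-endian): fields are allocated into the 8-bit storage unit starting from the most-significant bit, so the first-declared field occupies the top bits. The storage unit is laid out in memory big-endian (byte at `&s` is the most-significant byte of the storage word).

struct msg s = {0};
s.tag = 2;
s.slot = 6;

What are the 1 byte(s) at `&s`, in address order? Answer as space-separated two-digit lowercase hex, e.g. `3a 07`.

26

tag:4 = 2 → 0x2 << 4 → word 0x20
slot:4 = 6 → 0x6 << 0 → word 0x26
word = 0x26 → big-endian bytes:
  [0]=0x26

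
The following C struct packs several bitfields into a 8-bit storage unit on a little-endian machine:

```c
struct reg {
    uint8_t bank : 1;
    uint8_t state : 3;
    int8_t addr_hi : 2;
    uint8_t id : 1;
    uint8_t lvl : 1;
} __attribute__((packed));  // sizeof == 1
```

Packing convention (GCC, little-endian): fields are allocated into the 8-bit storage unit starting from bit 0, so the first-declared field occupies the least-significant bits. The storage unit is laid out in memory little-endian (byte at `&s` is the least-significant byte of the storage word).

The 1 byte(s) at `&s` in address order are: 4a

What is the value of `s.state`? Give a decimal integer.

5

[0]=0x4a (little-endian) → word 0x4a
bank:1 @ bit 0 → (0x4a>>0)&0x1 = 0x0
state:3 @ bit 1 → (0x4a>>1)&0x7 = 0x5  ←
addr_hi:2 @ bit 4 → (0x4a>>4)&0x3 = 0x0
id:1 @ bit 6 → (0x4a>>6)&0x1 = 0x1
lvl:1 @ bit 7 → (0x4a>>7)&0x1 = 0x0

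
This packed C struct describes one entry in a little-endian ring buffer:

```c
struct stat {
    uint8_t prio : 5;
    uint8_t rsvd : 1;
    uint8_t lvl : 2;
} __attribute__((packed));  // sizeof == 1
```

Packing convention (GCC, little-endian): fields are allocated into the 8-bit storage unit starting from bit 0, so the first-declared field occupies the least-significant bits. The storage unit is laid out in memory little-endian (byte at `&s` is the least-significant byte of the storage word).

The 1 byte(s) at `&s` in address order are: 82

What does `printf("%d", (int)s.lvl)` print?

[0]=0x82 (little-endian) → word 0x82
prio [0+:5] = (word>>0) & 0x1f = 2
rsvd [5+:1] = (word>>5) & 0x1 = 0
lvl [6+:2] = (word>>6) & 0x3 = 2  ←

2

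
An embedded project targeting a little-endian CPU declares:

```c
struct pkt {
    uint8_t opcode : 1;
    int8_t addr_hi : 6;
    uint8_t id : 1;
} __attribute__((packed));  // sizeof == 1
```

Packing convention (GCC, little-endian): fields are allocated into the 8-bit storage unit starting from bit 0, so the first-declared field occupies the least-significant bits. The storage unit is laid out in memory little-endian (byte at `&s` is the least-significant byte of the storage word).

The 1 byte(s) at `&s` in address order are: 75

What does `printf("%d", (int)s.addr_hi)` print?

-6

[0]=0x75 (little-endian) → word 0x75
opcode [0+:1] = (word>>0) & 0x1 = 1
addr_hi [1+:6] = (word>>1) & 0x3f = 58  ←
id [7+:1] = (word>>7) & 0x1 = 0
addr_hi signed 6b, MSB=1: 58 - 64 = -6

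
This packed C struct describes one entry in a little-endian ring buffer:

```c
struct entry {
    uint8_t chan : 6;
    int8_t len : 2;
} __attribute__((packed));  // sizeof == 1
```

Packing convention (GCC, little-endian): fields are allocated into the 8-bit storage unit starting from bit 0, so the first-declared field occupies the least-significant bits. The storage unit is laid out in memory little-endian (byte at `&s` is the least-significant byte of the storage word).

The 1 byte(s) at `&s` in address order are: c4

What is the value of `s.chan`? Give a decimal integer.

[0]=0xc4 (little-endian) → word 0xc4
chan:6 @ bit 0 → (0xc4>>0)&0x3f = 0x4  ←
len:2 @ bit 6 → (0xc4>>6)&0x3 = 0x3

4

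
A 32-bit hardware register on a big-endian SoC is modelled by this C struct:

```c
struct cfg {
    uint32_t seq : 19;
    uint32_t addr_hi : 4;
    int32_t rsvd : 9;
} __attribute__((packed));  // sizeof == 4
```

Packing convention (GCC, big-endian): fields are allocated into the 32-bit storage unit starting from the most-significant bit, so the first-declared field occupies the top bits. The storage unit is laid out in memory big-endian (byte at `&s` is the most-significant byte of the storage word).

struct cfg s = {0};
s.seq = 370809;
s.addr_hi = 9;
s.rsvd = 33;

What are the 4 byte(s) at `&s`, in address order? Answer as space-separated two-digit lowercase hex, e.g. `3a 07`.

seq (19b) val=370809 bits=0x5a879 at bit 13: 0xb50f2000
addr_hi (4b) val=9 bits=0x9 at bit 9: 0xb50f3200
rsvd (9b) val=33 bits=0x21 at bit 0: 0xb50f3221
word = 0xb50f3221 → big-endian bytes:
  [0]=0xb5  [1]=0x0f  [2]=0x32  [3]=0x21

b5 0f 32 21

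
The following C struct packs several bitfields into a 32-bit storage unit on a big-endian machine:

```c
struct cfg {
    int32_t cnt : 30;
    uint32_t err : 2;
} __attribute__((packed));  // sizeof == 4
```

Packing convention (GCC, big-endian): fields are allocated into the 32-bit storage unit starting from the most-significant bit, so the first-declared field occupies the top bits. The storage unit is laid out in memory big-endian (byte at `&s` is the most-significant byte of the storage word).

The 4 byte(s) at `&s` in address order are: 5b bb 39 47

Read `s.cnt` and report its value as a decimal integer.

384749137

[0]=0x5b [1]=0xbb [2]=0x39 [3]=0x47 (big-endian) → word 0x5bbb3947
cnt [2+:30] = (word>>2) & 0x3fffffff = 384749137  ←
err [0+:2] = (word>>0) & 0x3 = 3
cnt signed 30b, MSB=0: value = 384749137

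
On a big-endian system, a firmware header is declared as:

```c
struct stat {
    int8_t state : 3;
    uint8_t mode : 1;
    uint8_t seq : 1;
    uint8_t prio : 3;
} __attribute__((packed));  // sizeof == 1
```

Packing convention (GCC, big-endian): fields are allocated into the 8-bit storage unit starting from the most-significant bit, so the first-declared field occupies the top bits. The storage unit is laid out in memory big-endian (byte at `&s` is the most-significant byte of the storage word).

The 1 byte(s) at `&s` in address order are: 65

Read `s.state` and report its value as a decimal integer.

[0]=0x65 (big-endian) → word 0x65
state:3 @ bit 5 → (0x65>>5)&0x7 = 0x3  ←
mode:1 @ bit 4 → (0x65>>4)&0x1 = 0x0
seq:1 @ bit 3 → (0x65>>3)&0x1 = 0x0
prio:3 @ bit 0 → (0x65>>0)&0x7 = 0x5
state signed 3b, MSB=0: value = 3

3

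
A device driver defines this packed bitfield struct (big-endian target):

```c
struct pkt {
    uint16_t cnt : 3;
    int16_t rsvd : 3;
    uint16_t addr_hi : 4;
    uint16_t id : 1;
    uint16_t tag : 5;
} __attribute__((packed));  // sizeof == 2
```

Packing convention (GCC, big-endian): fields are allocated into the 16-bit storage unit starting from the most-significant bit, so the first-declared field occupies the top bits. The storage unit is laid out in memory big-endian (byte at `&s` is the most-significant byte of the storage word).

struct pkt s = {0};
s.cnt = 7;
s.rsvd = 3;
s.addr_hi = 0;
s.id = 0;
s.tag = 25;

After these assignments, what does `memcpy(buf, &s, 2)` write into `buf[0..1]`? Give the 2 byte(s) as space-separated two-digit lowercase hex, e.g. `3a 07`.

ec 19

[13+:3] cnt=7 & 0x7 = 0x7; word=0xe000
[10+:3] rsvd=3 & 0x7 = 0x3; word=0xec00
[6+:4] addr_hi=0 & 0xf = 0x0; word=0xec00
[5+:1] id=0 & 0x1 = 0x0; word=0xec00
[0+:5] tag=25 & 0x1f = 0x19; word=0xec19
word = 0xec19 → big-endian bytes:
  [0]=0xec  [1]=0x19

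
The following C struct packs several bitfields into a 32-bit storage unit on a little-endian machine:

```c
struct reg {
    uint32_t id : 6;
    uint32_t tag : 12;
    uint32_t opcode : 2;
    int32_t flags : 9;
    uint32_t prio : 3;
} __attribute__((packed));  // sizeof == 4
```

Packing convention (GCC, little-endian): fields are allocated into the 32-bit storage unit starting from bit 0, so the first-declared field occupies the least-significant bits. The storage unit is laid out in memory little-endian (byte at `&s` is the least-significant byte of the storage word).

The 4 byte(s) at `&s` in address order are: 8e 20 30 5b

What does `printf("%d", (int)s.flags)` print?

-77

[0]=0x8e [1]=0x20 [2]=0x30 [3]=0x5b (little-endian) → word 0x5b30208e
id:6 @ bit 0 → (0x5b30208e>>0)&0x3f = 0xe
tag:12 @ bit 6 → (0x5b30208e>>6)&0xfff = 0x82
opcode:2 @ bit 18 → (0x5b30208e>>18)&0x3 = 0x0
flags:9 @ bit 20 → (0x5b30208e>>20)&0x1ff = 0x1b3  ←
prio:3 @ bit 29 → (0x5b30208e>>29)&0x7 = 0x2
flags signed 9b, MSB=1: 435 - 512 = -77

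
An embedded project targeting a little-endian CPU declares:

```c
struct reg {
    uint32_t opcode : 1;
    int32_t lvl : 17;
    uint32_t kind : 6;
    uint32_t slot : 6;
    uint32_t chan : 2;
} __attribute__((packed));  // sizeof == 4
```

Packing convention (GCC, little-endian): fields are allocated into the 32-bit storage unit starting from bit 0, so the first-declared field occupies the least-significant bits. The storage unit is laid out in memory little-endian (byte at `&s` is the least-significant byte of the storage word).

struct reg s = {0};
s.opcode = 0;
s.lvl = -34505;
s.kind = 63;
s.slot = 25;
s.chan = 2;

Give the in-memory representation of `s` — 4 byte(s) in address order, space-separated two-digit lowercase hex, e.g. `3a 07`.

6e f2 fe 99

opcode (1b) val=0 bits=0x0 at bit 0: 0x00000000
lvl (17b) val=-34505 bits=0x17937 at bit 1: 0x0002f26e
kind (6b) val=63 bits=0x3f at bit 18: 0x00fef26e
slot (6b) val=25 bits=0x19 at bit 24: 0x19fef26e
chan (2b) val=2 bits=0x2 at bit 30: 0x99fef26e
word = 0x99fef26e → little-endian bytes:
  [0]=0x6e  [1]=0xf2  [2]=0xfe  [3]=0x99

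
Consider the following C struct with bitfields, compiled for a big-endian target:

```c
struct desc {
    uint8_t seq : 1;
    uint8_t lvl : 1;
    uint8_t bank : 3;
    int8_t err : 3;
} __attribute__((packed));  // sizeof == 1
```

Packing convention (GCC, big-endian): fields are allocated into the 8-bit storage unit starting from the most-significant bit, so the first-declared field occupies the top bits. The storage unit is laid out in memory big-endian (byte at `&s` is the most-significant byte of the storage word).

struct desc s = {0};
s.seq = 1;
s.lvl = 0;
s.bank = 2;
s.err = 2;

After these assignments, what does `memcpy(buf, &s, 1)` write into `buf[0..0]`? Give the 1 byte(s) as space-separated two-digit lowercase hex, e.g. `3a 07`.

seq:1 = 1 → 0x1 << 7 → word 0x80
lvl:1 = 0 → 0x0 << 6 → word 0x80
bank:3 = 2 → 0x2 << 3 → word 0x90
err:3 = 2 → 0x2 << 0 → word 0x92
word = 0x92 → big-endian bytes:
  [0]=0x92

92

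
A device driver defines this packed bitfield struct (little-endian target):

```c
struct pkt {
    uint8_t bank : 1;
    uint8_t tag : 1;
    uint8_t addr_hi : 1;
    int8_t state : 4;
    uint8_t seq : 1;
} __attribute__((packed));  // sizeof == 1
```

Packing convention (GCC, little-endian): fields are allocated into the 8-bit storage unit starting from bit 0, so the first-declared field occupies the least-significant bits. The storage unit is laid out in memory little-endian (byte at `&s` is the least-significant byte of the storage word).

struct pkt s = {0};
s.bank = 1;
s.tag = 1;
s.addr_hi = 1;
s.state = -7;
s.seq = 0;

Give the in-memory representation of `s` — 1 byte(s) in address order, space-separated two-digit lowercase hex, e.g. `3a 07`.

4f

bank (1b) val=1 bits=0x1 at bit 0: 0x01
tag (1b) val=1 bits=0x1 at bit 1: 0x03
addr_hi (1b) val=1 bits=0x1 at bit 2: 0x07
state (4b) val=-7 bits=0x9 at bit 3: 0x4f
seq (1b) val=0 bits=0x0 at bit 7: 0x4f
word = 0x4f → little-endian bytes:
  [0]=0x4f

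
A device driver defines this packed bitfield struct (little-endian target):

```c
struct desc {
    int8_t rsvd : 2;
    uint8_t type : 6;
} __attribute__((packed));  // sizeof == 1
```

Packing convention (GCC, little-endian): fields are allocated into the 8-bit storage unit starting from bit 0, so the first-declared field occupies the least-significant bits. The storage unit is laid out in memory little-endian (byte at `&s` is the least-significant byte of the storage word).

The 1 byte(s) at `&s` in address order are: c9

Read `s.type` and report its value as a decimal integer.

[0]=0xc9 (little-endian) → word 0xc9
rsvd [0+:2] = (word>>0) & 0x3 = 1
type [2+:6] = (word>>2) & 0x3f = 50  ←

50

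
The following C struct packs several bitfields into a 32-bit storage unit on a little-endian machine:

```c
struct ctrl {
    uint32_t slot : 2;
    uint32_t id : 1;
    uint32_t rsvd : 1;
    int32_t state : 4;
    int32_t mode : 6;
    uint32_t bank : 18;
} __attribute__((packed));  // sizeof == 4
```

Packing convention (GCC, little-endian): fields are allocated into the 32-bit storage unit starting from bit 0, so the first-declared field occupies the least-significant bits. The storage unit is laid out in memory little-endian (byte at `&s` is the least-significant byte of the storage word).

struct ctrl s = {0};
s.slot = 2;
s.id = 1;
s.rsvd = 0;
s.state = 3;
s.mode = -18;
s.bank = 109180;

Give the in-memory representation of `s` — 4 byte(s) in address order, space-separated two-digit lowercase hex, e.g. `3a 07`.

slot (2b) val=2 bits=0x2 at bit 0: 0x00000002
id (1b) val=1 bits=0x1 at bit 2: 0x00000006
rsvd (1b) val=0 bits=0x0 at bit 3: 0x00000006
state (4b) val=3 bits=0x3 at bit 4: 0x00000036
mode (6b) val=-18 bits=0x2e at bit 8: 0x00002e36
bank (18b) val=109180 bits=0x1aa7c at bit 14: 0x6a9f2e36
word = 0x6a9f2e36 → little-endian bytes:
  [0]=0x36  [1]=0x2e  [2]=0x9f  [3]=0x6a

36 2e 9f 6a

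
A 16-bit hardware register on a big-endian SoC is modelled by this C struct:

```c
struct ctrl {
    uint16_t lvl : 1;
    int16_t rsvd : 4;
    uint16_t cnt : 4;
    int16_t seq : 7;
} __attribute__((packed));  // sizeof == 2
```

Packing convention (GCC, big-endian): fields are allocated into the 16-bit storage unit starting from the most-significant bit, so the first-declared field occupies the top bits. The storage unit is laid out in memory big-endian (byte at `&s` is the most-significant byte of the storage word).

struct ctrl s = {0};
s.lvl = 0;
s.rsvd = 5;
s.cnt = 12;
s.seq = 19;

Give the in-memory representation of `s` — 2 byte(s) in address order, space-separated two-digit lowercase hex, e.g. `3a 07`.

2e 13

lvl (1b) val=0 bits=0x0 at bit 15: 0x0000
rsvd (4b) val=5 bits=0x5 at bit 11: 0x2800
cnt (4b) val=12 bits=0xc at bit 7: 0x2e00
seq (7b) val=19 bits=0x13 at bit 0: 0x2e13
word = 0x2e13 → big-endian bytes:
  [0]=0x2e  [1]=0x13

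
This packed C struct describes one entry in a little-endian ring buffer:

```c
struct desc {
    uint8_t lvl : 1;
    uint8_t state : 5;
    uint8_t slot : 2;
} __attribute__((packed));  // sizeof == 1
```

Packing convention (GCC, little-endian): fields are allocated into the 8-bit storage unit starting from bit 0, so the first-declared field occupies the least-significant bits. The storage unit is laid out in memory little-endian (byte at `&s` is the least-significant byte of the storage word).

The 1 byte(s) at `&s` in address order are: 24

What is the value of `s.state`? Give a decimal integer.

18

[0]=0x24 (little-endian) → word 0x24
lvl [0+:1] = (word>>0) & 0x1 = 0
state [1+:5] = (word>>1) & 0x1f = 18  ←
slot [6+:2] = (word>>6) & 0x3 = 0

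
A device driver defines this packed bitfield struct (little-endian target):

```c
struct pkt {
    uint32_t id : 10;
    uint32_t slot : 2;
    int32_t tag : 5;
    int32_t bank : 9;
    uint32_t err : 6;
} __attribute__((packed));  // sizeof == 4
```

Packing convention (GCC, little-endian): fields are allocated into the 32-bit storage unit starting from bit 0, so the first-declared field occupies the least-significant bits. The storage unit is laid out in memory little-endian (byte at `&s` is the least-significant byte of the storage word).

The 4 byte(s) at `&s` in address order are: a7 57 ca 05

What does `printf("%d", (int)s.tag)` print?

5

[0]=0xa7 [1]=0x57 [2]=0xca [3]=0x05 (little-endian) → word 0x05ca57a7
id [0+:10] = (word>>0) & 0x3ff = 935
slot [10+:2] = (word>>10) & 0x3 = 1
tag [12+:5] = (word>>12) & 0x1f = 5  ←
bank [17+:9] = (word>>17) & 0x1ff = 229
err [26+:6] = (word>>26) & 0x3f = 1
tag signed 5b, MSB=0: value = 5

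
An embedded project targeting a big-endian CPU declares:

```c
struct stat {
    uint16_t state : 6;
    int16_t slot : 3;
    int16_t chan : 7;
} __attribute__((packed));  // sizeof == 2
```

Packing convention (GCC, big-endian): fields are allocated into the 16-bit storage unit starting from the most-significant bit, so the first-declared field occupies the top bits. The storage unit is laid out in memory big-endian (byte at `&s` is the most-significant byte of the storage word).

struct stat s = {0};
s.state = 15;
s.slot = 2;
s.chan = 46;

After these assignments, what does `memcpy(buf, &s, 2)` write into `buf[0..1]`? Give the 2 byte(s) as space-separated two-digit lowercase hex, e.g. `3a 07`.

state:6 = 15 → 0xf << 10 → word 0x3c00
slot:3 = 2 → 0x2 << 7 → word 0x3d00
chan:7 = 46 → 0x2e << 0 → word 0x3d2e
word = 0x3d2e → big-endian bytes:
  [0]=0x3d  [1]=0x2e

3d 2e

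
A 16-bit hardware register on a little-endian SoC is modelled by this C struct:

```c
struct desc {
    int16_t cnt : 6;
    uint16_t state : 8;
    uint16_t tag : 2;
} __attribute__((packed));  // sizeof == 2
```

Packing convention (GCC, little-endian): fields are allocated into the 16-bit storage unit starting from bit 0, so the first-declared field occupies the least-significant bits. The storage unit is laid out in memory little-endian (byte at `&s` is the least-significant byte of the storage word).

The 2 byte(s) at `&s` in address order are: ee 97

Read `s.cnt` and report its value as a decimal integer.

[0]=0xee [1]=0x97 (little-endian) → word 0x97ee
cnt [0+:6] = (word>>0) & 0x3f = 46  ←
state [6+:8] = (word>>6) & 0xff = 95
tag [14+:2] = (word>>14) & 0x3 = 2
cnt signed 6b, MSB=1: 46 - 64 = -18

-18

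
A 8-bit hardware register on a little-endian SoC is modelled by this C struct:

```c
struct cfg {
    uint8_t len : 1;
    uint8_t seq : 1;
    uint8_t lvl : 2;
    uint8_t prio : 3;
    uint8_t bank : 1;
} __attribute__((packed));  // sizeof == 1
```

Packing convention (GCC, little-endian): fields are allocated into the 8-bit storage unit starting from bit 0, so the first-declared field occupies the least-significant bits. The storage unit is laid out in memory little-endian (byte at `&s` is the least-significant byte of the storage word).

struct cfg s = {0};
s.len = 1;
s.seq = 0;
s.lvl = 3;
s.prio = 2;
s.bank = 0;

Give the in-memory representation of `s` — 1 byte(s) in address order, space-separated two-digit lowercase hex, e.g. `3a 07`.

2d

[0+:1] len=1 & 0x1 = 0x1; word=0x01
[1+:1] seq=0 & 0x1 = 0x0; word=0x01
[2+:2] lvl=3 & 0x3 = 0x3; word=0x0d
[4+:3] prio=2 & 0x7 = 0x2; word=0x2d
[7+:1] bank=0 & 0x1 = 0x0; word=0x2d
word = 0x2d → little-endian bytes:
  [0]=0x2d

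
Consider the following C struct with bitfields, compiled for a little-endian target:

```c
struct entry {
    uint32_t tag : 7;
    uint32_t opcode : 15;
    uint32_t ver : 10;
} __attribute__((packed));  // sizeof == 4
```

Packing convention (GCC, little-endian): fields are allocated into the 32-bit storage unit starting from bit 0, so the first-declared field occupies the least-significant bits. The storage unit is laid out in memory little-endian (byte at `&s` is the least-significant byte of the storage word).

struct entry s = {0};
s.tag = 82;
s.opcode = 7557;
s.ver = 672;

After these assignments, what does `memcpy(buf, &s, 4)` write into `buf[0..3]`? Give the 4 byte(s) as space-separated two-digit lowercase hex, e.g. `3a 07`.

tag:7 = 82 → 0x52 << 0 → word 0x00000052
opcode:15 = 7557 → 0x1d85 << 7 → word 0x000ec2d2
ver:10 = 672 → 0x2a0 << 22 → word 0xa80ec2d2
word = 0xa80ec2d2 → little-endian bytes:
  [0]=0xd2  [1]=0xc2  [2]=0x0e  [3]=0xa8

d2 c2 0e a8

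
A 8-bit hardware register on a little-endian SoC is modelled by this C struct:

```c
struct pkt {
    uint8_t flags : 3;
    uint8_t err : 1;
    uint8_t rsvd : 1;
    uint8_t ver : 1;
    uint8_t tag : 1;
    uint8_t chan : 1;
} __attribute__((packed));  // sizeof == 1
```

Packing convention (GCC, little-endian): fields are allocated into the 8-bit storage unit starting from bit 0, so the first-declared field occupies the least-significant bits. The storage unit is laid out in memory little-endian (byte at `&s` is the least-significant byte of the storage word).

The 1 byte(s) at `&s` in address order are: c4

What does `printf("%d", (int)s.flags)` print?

[0]=0xc4 (little-endian) → word 0xc4
flags:3 @ bit 0 → (0xc4>>0)&0x7 = 0x4  ←
err:1 @ bit 3 → (0xc4>>3)&0x1 = 0x0
rsvd:1 @ bit 4 → (0xc4>>4)&0x1 = 0x0
ver:1 @ bit 5 → (0xc4>>5)&0x1 = 0x0
tag:1 @ bit 6 → (0xc4>>6)&0x1 = 0x1
chan:1 @ bit 7 → (0xc4>>7)&0x1 = 0x1

4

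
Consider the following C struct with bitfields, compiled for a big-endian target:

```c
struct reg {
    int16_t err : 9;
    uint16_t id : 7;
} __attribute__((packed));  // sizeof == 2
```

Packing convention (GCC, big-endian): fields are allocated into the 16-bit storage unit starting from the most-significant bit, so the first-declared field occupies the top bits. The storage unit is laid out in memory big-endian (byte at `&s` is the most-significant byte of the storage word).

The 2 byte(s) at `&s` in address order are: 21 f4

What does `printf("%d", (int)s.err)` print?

[0]=0x21 [1]=0xf4 (big-endian) → word 0x21f4
err:9 @ bit 7 → (0x21f4>>7)&0x1ff = 0x43  ←
id:7 @ bit 0 → (0x21f4>>0)&0x7f = 0x74
err signed 9b, MSB=0: value = 67

67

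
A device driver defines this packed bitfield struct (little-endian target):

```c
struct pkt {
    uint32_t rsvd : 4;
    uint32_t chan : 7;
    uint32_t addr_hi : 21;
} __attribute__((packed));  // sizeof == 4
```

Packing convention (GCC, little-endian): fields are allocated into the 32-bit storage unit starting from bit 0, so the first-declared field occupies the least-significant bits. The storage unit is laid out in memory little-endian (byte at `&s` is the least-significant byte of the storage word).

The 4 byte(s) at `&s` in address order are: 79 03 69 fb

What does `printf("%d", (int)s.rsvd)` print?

9

[0]=0x79 [1]=0x03 [2]=0x69 [3]=0xfb (little-endian) → word 0xfb690379
rsvd [0+:4] = (word>>0) & 0xf = 9  ←
chan [4+:7] = (word>>4) & 0x7f = 55
addr_hi [11+:21] = (word>>11) & 0x1fffff = 2059552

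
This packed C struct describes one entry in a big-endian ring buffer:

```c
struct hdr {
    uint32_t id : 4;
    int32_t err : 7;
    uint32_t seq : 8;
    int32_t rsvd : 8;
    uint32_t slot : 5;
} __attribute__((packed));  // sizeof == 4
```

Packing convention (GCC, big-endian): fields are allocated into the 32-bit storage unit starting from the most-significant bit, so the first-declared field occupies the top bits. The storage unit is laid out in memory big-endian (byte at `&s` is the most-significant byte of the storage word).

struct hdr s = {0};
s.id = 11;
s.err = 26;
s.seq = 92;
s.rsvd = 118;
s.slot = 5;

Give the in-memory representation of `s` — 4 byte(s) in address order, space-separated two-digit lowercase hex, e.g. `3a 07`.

b3 4b 8e c5

id (4b) val=11 bits=0xb at bit 28: 0xb0000000
err (7b) val=26 bits=0x1a at bit 21: 0xb3400000
seq (8b) val=92 bits=0x5c at bit 13: 0xb34b8000
rsvd (8b) val=118 bits=0x76 at bit 5: 0xb34b8ec0
slot (5b) val=5 bits=0x5 at bit 0: 0xb34b8ec5
word = 0xb34b8ec5 → big-endian bytes:
  [0]=0xb3  [1]=0x4b  [2]=0x8e  [3]=0xc5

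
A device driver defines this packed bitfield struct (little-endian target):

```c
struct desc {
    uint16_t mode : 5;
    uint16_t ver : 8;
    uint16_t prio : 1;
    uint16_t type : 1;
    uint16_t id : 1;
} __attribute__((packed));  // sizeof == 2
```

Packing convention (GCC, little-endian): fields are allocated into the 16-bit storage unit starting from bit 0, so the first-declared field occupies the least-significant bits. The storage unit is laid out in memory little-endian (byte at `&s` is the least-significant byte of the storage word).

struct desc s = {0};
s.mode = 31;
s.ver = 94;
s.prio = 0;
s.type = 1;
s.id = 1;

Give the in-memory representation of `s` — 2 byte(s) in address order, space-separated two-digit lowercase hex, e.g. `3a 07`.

mode:5 = 31 → 0x1f << 0 → word 0x001f
ver:8 = 94 → 0x5e << 5 → word 0x0bdf
prio:1 = 0 → 0x0 << 13 → word 0x0bdf
type:1 = 1 → 0x1 << 14 → word 0x4bdf
id:1 = 1 → 0x1 << 15 → word 0xcbdf
word = 0xcbdf → little-endian bytes:
  [0]=0xdf  [1]=0xcb

df cb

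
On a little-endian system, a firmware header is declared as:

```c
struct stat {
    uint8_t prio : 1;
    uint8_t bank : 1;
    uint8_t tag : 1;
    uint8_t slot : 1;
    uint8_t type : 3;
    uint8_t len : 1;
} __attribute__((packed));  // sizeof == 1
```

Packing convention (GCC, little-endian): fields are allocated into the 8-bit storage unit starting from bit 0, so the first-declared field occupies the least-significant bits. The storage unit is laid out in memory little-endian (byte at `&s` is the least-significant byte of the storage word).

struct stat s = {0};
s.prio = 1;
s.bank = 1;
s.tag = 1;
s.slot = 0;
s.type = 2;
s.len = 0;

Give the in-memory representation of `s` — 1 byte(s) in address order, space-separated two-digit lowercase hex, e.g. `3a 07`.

prio:1 = 1 → 0x1 << 0 → word 0x01
bank:1 = 1 → 0x1 << 1 → word 0x03
tag:1 = 1 → 0x1 << 2 → word 0x07
slot:1 = 0 → 0x0 << 3 → word 0x07
type:3 = 2 → 0x2 << 4 → word 0x27
len:1 = 0 → 0x0 << 7 → word 0x27
word = 0x27 → little-endian bytes:
  [0]=0x27

27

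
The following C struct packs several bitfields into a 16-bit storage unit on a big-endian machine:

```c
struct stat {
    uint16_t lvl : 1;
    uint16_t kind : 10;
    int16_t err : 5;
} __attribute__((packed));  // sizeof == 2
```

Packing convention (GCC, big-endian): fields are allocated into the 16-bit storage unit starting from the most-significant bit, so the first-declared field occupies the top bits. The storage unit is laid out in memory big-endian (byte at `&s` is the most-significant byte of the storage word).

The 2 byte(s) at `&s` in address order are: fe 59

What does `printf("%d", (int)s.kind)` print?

[0]=0xfe [1]=0x59 (big-endian) → word 0xfe59
lvl:1 @ bit 15 → (0xfe59>>15)&0x1 = 0x1
kind:10 @ bit 5 → (0xfe59>>5)&0x3ff = 0x3f2  ←
err:5 @ bit 0 → (0xfe59>>0)&0x1f = 0x19

1010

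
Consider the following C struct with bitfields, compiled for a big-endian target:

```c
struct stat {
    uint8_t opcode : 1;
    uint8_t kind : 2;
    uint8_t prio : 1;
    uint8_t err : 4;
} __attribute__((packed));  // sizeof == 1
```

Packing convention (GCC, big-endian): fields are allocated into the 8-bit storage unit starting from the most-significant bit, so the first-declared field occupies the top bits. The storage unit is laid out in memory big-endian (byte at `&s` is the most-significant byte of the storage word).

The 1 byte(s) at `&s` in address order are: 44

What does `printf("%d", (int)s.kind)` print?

2

[0]=0x44 (big-endian) → word 0x44
opcode [7+:1] = (word>>7) & 0x1 = 0
kind [5+:2] = (word>>5) & 0x3 = 2  ←
prio [4+:1] = (word>>4) & 0x1 = 0
err [0+:4] = (word>>0) & 0xf = 4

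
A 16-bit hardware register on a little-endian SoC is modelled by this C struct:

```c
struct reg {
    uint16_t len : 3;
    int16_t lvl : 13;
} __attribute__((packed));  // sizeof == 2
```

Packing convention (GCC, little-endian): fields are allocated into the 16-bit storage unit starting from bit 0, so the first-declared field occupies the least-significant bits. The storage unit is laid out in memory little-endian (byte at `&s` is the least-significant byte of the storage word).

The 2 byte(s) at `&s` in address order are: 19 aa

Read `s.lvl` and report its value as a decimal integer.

-2749

[0]=0x19 [1]=0xaa (little-endian) → word 0xaa19
len [0+:3] = (word>>0) & 0x7 = 1
lvl [3+:13] = (word>>3) & 0x1fff = 5443  ←
lvl signed 13b, MSB=1: 5443 - 8192 = -2749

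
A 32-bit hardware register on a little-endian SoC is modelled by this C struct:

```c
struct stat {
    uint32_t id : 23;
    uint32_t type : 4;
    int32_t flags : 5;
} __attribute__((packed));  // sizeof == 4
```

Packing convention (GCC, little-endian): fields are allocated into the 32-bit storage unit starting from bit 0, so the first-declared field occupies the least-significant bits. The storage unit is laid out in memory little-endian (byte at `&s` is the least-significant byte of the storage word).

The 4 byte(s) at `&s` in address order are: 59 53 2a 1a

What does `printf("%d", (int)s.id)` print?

[0]=0x59 [1]=0x53 [2]=0x2a [3]=0x1a (little-endian) → word 0x1a2a5359
id:23 @ bit 0 → (0x1a2a5359>>0)&0x7fffff = 0x2a5359  ←
type:4 @ bit 23 → (0x1a2a5359>>23)&0xf = 0x4
flags:5 @ bit 27 → (0x1a2a5359>>27)&0x1f = 0x3

2773849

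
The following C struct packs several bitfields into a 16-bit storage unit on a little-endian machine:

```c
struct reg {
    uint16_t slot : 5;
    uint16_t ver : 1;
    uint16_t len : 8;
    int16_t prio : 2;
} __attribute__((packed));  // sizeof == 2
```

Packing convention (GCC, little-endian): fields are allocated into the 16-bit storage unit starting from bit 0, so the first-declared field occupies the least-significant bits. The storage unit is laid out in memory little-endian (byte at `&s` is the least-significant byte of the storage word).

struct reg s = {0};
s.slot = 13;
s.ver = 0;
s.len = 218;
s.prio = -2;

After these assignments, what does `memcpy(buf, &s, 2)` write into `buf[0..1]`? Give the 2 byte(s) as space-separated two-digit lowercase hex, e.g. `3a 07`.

slot:5 = 13 → 0xd << 0 → word 0x000d
ver:1 = 0 → 0x0 << 5 → word 0x000d
len:8 = 218 → 0xda << 6 → word 0x368d
prio:2 = -2 → 0x2 << 14 → word 0xb68d
word = 0xb68d → little-endian bytes:
  [0]=0x8d  [1]=0xb6

8d b6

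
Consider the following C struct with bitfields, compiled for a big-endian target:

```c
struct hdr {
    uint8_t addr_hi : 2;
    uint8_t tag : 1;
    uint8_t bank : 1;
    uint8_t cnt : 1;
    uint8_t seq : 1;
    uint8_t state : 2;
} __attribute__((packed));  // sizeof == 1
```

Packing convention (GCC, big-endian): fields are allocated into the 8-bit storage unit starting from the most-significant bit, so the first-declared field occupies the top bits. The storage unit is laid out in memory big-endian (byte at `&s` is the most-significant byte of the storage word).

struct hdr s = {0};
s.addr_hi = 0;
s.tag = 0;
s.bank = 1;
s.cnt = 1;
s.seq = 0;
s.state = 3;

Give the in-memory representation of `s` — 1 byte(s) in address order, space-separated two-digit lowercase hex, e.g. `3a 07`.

1b

addr_hi:2 = 0 → 0x0 << 6 → word 0x00
tag:1 = 0 → 0x0 << 5 → word 0x00
bank:1 = 1 → 0x1 << 4 → word 0x10
cnt:1 = 1 → 0x1 << 3 → word 0x18
seq:1 = 0 → 0x0 << 2 → word 0x18
state:2 = 3 → 0x3 << 0 → word 0x1b
word = 0x1b → big-endian bytes:
  [0]=0x1b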